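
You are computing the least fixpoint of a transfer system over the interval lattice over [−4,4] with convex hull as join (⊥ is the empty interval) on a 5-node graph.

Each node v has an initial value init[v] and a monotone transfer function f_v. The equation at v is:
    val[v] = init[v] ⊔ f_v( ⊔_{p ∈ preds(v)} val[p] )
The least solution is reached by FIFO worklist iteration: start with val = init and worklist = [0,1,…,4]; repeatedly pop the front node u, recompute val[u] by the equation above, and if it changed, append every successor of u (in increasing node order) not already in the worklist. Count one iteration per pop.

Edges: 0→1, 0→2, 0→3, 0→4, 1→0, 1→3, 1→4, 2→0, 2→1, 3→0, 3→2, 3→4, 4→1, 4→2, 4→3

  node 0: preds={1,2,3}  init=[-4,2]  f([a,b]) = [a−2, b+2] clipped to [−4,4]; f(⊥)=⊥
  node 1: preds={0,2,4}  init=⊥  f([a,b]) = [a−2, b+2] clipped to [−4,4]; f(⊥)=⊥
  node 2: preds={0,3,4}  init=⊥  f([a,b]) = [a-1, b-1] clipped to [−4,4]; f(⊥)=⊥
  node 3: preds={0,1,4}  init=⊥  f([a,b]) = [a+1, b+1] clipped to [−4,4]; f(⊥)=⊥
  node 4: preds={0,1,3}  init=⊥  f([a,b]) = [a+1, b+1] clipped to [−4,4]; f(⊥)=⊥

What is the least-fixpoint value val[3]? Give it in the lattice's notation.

Iteration log — 12 steps:
  step 1. node 0  ⊔preds=⊥  new=[-4,2]  stable
  step 2. node 1  ⊔preds=[-4,2]  new=[-4,4]  old=⊥  +wl: 0
  step 3. node 2  ⊔preds=[-4,2]  new=[-4,1]  old=⊥  +wl: 1
  step 4. node 3  ⊔preds=[-4,4]  new=[-3,4]  old=⊥  +wl: 2
  step 5. node 4  ⊔preds=[-4,4]  new=[-3,4]  old=⊥  +wl: 3
  step 6. node 0  ⊔preds=[-4,4]  new=[-4,4]  old=[-4,2]  +wl: 4
  step 7. node 1  ⊔preds=[-4,4]  new=[-4,4]  stable
  step 8. node 2  ⊔preds=[-4,4]  new=[-4,3]  old=[-4,1]  +wl: 0,1
  step 9. node 3  ⊔preds=[-4,4]  new=[-3,4]  stable
  step 10. node 4  ⊔preds=[-4,4]  new=[-3,4]  stable
  step 11. node 0  ⊔preds=[-4,4]  new=[-4,4]  stable
  step 12. node 1  ⊔preds=[-4,4]  new=[-4,4]  stable

Least fixpoint reached:
  node 0: [-4,4]
  node 1: [-4,4]
  node 2: [-4,3]
  node 3: [-3,4]
  node 4: [-3,4]

[-3,4]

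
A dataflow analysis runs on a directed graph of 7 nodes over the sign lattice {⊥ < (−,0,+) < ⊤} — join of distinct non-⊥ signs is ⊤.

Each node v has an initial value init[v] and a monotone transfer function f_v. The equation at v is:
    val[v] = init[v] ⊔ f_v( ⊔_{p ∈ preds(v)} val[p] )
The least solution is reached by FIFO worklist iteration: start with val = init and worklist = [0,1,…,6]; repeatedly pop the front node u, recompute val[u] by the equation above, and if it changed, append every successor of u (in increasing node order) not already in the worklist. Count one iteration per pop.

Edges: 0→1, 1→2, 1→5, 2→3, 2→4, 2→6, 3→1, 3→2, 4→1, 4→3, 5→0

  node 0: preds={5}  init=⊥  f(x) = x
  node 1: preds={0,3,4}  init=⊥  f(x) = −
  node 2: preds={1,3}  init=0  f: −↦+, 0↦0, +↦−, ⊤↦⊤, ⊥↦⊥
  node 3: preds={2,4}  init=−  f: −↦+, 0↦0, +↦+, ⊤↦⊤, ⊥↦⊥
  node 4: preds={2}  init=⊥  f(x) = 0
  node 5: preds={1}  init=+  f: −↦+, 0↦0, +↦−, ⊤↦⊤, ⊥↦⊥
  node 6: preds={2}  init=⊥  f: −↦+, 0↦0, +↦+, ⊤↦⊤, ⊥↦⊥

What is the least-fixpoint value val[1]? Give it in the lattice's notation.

Iteration log — 10 steps:
  step 1. node 0  ⊔preds=+  new=+  old=⊥  +wl: 
  step 2. node 1  ⊔preds=⊤  new=−  old=⊥  +wl: 
  step 3. node 2  ⊔preds=−  new=⊤  old=0  +wl: 
  step 4. node 3  ⊔preds=⊤  new=⊤  old=−  +wl: 1,2
  step 5. node 4  ⊔preds=⊤  new=0  old=⊥  +wl: 3
  step 6. node 5  ⊔preds=−  new=+  stable
  step 7. node 6  ⊔preds=⊤  new=⊤  old=⊥  +wl: 
  step 8. node 1  ⊔preds=⊤  new=−  stable
  step 9. node 2  ⊔preds=⊤  new=⊤  stable
  step 10. node 3  ⊔preds=⊤  new=⊤  stable

Least fixpoint reached:
  node 0: +
  node 1: −
  node 2: ⊤
  node 3: ⊤
  node 4: 0
  node 5: +
  node 6: ⊤

−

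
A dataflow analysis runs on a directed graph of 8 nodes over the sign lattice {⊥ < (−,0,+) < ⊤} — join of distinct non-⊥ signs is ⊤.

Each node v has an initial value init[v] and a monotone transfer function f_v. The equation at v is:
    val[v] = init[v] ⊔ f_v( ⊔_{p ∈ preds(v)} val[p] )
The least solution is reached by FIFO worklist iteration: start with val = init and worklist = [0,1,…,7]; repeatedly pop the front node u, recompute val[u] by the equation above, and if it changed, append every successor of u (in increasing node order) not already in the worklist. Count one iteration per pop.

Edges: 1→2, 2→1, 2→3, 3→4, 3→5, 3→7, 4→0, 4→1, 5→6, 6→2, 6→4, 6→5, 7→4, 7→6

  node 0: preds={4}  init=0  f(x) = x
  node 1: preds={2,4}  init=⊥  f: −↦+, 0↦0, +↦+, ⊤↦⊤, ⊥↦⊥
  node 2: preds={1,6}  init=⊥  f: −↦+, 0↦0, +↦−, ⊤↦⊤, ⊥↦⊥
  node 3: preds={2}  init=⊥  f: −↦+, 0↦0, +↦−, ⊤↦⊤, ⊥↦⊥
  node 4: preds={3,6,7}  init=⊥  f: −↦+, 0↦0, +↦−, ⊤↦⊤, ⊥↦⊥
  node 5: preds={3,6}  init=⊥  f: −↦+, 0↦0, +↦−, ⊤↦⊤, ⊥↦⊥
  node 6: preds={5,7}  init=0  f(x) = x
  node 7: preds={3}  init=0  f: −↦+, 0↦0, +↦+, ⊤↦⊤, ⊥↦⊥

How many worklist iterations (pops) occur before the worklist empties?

Iteration log — 11 steps:
  step 1. node 0  ⊔preds=⊥  new=0  stable
  step 2. node 1  ⊔preds=⊥  new=⊥  stable
  step 3. node 2  ⊔preds=0  new=0  old=⊥  +wl: 1
  step 4. node 3  ⊔preds=0  new=0  old=⊥  +wl: 
  step 5. node 4  ⊔preds=0  new=0  old=⊥  +wl: 0
  step 6. node 5  ⊔preds=0  new=0  old=⊥  +wl: 
  step 7. node 6  ⊔preds=0  new=0  stable
  step 8. node 7  ⊔preds=0  new=0  stable
  step 9. node 1  ⊔preds=0  new=0  old=⊥  +wl: 2
  step 10. node 0  ⊔preds=0  new=0  stable
  step 11. node 2  ⊔preds=0  new=0  stable

Least fixpoint reached:
  node 0: 0
  node 1: 0
  node 2: 0
  node 3: 0
  node 4: 0
  node 5: 0
  node 6: 0
  node 7: 0

11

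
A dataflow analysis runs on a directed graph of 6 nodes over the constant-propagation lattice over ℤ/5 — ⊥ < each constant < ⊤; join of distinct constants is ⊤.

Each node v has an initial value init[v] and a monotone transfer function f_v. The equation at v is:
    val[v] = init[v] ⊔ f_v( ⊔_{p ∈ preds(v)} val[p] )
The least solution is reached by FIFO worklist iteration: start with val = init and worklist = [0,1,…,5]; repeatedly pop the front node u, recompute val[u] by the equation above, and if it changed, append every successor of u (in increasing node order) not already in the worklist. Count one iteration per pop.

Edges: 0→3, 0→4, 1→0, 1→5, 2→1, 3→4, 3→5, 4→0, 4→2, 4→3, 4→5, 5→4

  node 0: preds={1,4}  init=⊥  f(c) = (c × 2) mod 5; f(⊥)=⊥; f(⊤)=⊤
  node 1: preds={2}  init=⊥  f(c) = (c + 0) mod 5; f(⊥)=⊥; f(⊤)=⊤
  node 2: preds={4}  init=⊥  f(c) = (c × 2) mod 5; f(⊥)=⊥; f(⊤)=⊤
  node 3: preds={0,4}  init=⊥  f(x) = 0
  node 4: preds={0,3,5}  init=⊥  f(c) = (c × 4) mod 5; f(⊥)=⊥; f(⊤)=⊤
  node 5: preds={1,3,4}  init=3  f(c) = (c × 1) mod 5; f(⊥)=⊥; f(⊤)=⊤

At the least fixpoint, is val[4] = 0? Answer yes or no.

Trace (13 dequeues):
  [1] u=0 | in ⊥ | out ⊥ | ==
  [2] u=1 | in ⊥ | out ⊥ | ==
  [3] u=2 | in ⊥ | out ⊥ | ==
  [4] u=3 | in ⊥ | out 0 | prev ⊥ | push {}
  [5] u=4 | in ⊤ | out ⊤ | prev ⊥ | push {0,2,3}
  [6] u=5 | in ⊤ | out ⊤ | prev 3 | push {4}
  [7] u=0 | in ⊤ | out ⊤ | prev ⊥ | push {}
  [8] u=2 | in ⊤ | out ⊤ | prev ⊥ | push {1}
  [9] u=3 | in ⊤ | out 0 | ==
  [10] u=4 | in ⊤ | out ⊤ | ==
  [11] u=1 | in ⊤ | out ⊤ | prev ⊥ | push {0,5}
  [12] u=0 | in ⊤ | out ⊤ | ==
  [13] u=5 | in ⊤ | out ⊤ | ==

Converged values:
  [0] ⊤
  [1] ⊤
  [2] ⊤
  [3] 0
  [4] ⊤
  [5] ⊤

no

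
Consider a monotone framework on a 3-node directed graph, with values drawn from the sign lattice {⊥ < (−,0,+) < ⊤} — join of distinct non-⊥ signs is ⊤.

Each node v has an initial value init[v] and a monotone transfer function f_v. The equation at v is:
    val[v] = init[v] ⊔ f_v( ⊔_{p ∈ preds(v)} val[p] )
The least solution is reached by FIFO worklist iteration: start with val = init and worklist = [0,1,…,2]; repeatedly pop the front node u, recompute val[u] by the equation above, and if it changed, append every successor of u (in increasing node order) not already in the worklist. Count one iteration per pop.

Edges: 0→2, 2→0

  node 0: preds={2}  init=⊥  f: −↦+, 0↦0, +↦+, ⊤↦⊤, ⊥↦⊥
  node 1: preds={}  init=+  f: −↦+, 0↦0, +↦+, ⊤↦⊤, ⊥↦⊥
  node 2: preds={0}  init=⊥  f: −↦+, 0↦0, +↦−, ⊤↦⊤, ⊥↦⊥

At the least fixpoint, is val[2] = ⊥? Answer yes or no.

yes

Trace (3 dequeues):
  [1] u=0 | in ⊥ | out ⊥ | ==
  [2] u=1 | in ⊥ | out + | ==
  [3] u=2 | in ⊥ | out ⊥ | ==

Converged values:
  [0] ⊥
  [1] +
  [2] ⊥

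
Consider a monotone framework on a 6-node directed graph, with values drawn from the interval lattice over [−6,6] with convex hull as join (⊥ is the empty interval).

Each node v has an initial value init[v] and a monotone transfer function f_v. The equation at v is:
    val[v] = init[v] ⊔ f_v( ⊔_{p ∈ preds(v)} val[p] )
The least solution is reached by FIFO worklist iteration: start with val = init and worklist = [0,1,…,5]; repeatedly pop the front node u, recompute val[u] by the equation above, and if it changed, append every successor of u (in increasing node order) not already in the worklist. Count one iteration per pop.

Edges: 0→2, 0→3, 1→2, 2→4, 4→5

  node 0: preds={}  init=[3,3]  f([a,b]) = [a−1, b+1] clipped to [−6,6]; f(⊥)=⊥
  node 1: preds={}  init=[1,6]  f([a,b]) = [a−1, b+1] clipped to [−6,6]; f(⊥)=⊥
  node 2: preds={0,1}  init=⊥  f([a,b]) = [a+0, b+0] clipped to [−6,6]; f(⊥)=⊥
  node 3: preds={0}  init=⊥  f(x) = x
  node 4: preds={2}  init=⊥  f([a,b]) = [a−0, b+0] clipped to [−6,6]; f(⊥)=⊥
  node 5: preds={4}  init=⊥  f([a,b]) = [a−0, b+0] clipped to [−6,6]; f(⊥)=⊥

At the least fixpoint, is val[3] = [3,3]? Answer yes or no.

yes

Worklist (6 pops):
  #1 pop 0: in=⊥ → [3,3] (no change)
  #2 pop 1: in=⊥ → [1,6] (no change)
  #3 pop 2: in=[1,6] → [1,6] (was ⊥); enqueue []
  #4 pop 3: in=[3,3] → [3,3] (was ⊥); enqueue []
  #5 pop 4: in=[1,6] → [1,6] (was ⊥); enqueue []
  #6 pop 5: in=[1,6] → [1,6] (was ⊥); enqueue []

Fixpoint:
  val[0] = [3,3]
  val[1] = [1,6]
  val[2] = [1,6]
  val[3] = [3,3]
  val[4] = [1,6]
  val[5] = [1,6]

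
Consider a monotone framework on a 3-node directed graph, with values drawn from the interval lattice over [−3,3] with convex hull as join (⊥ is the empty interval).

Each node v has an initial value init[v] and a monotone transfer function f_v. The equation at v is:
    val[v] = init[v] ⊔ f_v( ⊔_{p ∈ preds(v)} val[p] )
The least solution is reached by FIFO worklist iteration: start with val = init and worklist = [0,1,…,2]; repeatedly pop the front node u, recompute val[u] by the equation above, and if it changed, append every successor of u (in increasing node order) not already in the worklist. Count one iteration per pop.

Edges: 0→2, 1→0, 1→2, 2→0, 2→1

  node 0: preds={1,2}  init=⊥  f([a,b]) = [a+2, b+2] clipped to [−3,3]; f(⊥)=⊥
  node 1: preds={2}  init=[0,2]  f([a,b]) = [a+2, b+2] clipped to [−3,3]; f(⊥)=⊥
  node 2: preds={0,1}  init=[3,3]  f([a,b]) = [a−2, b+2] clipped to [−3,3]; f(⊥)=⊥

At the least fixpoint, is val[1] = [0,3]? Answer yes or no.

Worklist (6 pops):
  #1 pop 0: in=[0,3] → [2,3] (was ⊥); enqueue []
  #2 pop 1: in=[3,3] → [0,3] (was [0,2]); enqueue [0]
  #3 pop 2: in=[0,3] → [-2,3] (was [3,3]); enqueue [1]
  #4 pop 0: in=[-2,3] → [0,3] (was [2,3]); enqueue [2]
  #5 pop 1: in=[-2,3] → [0,3] (no change)
  #6 pop 2: in=[0,3] → [-2,3] (no change)

Fixpoint:
  val[0] = [0,3]
  val[1] = [0,3]
  val[2] = [-2,3]

yes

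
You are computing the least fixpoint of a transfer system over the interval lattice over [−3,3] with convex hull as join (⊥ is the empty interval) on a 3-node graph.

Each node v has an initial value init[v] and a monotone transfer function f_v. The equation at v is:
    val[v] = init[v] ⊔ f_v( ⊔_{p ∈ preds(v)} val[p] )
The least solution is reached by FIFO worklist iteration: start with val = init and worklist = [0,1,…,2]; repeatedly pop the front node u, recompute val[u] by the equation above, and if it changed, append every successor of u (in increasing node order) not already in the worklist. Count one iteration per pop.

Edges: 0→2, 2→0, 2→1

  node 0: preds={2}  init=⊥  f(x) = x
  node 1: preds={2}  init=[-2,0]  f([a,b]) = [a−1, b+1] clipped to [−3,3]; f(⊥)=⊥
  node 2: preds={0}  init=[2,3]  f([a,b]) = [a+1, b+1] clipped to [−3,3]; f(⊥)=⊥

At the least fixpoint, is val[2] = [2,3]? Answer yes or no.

Worklist (3 pops):
  #1 pop 0: in=[2,3] → [2,3] (was ⊥); enqueue []
  #2 pop 1: in=[2,3] → [-2,3] (was [-2,0]); enqueue []
  #3 pop 2: in=[2,3] → [2,3] (no change)

Fixpoint:
  val[0] = [2,3]
  val[1] = [-2,3]
  val[2] = [2,3]

yes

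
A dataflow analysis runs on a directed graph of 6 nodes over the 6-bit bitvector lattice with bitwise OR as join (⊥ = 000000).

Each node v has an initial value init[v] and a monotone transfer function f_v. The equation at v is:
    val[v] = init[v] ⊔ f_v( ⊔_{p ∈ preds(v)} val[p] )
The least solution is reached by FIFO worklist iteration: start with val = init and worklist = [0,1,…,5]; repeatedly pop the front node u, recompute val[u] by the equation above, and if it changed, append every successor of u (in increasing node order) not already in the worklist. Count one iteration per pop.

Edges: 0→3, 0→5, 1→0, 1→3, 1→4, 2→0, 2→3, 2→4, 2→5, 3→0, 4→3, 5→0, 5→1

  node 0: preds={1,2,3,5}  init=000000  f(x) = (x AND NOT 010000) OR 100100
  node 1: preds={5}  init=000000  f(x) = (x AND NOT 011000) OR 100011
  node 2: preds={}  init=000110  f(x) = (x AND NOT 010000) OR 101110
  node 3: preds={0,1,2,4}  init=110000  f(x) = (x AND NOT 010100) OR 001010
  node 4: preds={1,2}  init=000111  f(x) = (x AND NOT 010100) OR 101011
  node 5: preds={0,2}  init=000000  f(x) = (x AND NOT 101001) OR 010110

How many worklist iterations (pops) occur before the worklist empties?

13

Trace (13 dequeues):
  [1] u=0 | in 110110 | out 100110 | prev 000000 | push {}
  [2] u=1 | in 000000 | out 100011 | prev 000000 | push {0}
  [3] u=2 | in 000000 | out 101110 | prev 000110 | push {}
  [4] u=3 | in 101111 | out 111011 | prev 110000 | push {}
  [5] u=4 | in 101111 | out 101111 | prev 000111 | push {3}
  [6] u=5 | in 101110 | out 010110 | prev 000000 | push {1}
  [7] u=0 | in 111111 | out 101111 | prev 100110 | push {5}
  [8] u=3 | in 101111 | out 111011 | ==
  [9] u=1 | in 010110 | out 100111 | prev 100011 | push {0,3,4}
  [10] u=5 | in 101111 | out 010110 | ==
  [11] u=0 | in 111111 | out 101111 | ==
  [12] u=3 | in 101111 | out 111011 | ==
  [13] u=4 | in 101111 | out 101111 | ==

Converged values:
  [0] 101111
  [1] 100111
  [2] 101110
  [3] 111011
  [4] 101111
  [5] 010110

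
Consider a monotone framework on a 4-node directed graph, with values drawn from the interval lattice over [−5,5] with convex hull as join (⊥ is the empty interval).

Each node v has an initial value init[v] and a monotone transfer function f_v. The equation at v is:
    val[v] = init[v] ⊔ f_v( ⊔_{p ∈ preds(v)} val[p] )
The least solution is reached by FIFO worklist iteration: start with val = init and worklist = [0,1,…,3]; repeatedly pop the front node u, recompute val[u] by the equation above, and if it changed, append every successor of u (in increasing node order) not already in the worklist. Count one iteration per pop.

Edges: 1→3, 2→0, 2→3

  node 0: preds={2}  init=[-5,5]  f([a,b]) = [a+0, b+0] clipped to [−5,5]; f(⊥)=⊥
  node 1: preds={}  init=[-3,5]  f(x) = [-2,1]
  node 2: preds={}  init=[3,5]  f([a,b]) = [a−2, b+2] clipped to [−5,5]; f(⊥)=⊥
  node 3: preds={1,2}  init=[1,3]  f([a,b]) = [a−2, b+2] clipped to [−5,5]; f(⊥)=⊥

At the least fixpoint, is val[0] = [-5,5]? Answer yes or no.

yes

Worklist (4 pops):
  #1 pop 0: in=[3,5] → [-5,5] (no change)
  #2 pop 1: in=⊥ → [-3,5] (no change)
  #3 pop 2: in=⊥ → [3,5] (no change)
  #4 pop 3: in=[-3,5] → [-5,5] (was [1,3]); enqueue []

Fixpoint:
  val[0] = [-5,5]
  val[1] = [-3,5]
  val[2] = [3,5]
  val[3] = [-5,5]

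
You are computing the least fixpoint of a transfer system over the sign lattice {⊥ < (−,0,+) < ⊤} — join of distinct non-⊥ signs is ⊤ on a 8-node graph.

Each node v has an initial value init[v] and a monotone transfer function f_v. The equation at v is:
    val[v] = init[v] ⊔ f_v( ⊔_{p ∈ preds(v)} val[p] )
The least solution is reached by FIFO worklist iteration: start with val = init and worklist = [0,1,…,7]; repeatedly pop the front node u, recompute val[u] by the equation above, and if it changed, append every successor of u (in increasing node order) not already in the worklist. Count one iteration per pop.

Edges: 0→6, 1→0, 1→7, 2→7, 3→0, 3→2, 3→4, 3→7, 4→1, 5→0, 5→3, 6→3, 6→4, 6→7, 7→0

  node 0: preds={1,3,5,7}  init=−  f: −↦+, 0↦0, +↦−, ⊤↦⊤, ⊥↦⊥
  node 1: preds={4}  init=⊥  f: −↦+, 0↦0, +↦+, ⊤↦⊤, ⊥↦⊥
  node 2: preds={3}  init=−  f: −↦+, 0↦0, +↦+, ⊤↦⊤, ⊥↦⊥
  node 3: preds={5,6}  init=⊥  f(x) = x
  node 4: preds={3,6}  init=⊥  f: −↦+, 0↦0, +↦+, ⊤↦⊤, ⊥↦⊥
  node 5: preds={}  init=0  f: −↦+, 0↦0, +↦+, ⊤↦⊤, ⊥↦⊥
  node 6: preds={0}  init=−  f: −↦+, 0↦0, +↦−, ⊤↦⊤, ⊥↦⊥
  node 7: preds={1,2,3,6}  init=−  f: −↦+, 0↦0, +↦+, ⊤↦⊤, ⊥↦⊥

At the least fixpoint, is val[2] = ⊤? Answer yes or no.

yes

Iteration log — 15 steps:
  step 1. node 0  ⊔preds=⊤  new=⊤  old=−  +wl: 
  step 2. node 1  ⊔preds=⊥  new=⊥  stable
  step 3. node 2  ⊔preds=⊥  new=−  stable
  step 4. node 3  ⊔preds=⊤  new=⊤  old=⊥  +wl: 0,2
  step 5. node 4  ⊔preds=⊤  new=⊤  old=⊥  +wl: 1
  step 6. node 5  ⊔preds=⊥  new=0  stable
  step 7. node 6  ⊔preds=⊤  new=⊤  old=−  +wl: 3,4
  step 8. node 7  ⊔preds=⊤  new=⊤  old=−  +wl: 
  step 9. node 0  ⊔preds=⊤  new=⊤  stable
  step 10. node 2  ⊔preds=⊤  new=⊤  old=−  +wl: 7
  step 11. node 1  ⊔preds=⊤  new=⊤  old=⊥  +wl: 0
  step 12. node 3  ⊔preds=⊤  new=⊤  stable
  step 13. node 4  ⊔preds=⊤  new=⊤  stable
  step 14. node 7  ⊔preds=⊤  new=⊤  stable
  step 15. node 0  ⊔preds=⊤  new=⊤  stable

Least fixpoint reached:
  node 0: ⊤
  node 1: ⊤
  node 2: ⊤
  node 3: ⊤
  node 4: ⊤
  node 5: 0
  node 6: ⊤
  node 7: ⊤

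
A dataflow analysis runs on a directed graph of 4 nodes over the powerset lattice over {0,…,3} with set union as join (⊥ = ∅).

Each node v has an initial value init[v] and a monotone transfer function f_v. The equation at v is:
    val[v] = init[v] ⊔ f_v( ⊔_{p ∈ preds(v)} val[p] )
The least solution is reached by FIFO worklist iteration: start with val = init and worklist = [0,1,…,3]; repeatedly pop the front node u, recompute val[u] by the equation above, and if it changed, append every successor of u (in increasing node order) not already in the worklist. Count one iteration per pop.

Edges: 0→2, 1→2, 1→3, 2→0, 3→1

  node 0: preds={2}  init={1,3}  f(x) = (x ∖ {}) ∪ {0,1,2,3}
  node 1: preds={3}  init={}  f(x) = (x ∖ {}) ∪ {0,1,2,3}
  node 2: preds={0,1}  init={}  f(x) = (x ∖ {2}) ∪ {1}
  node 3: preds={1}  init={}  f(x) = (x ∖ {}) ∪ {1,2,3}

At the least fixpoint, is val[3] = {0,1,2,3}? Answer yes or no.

yes

Iteration log — 6 steps:
  step 1. node 0  ⊔preds={}  new={0,1,2,3}  old={1,3}  +wl: 
  step 2. node 1  ⊔preds={}  new={0,1,2,3}  old={}  +wl: 
  step 3. node 2  ⊔preds={0,1,2,3}  new={0,1,3}  old={}  +wl: 0
  step 4. node 3  ⊔preds={0,1,2,3}  new={0,1,2,3}  old={}  +wl: 1
  step 5. node 0  ⊔preds={0,1,3}  new={0,1,2,3}  stable
  step 6. node 1  ⊔preds={0,1,2,3}  new={0,1,2,3}  stable

Least fixpoint reached:
  node 0: {0,1,2,3}
  node 1: {0,1,2,3}
  node 2: {0,1,3}
  node 3: {0,1,2,3}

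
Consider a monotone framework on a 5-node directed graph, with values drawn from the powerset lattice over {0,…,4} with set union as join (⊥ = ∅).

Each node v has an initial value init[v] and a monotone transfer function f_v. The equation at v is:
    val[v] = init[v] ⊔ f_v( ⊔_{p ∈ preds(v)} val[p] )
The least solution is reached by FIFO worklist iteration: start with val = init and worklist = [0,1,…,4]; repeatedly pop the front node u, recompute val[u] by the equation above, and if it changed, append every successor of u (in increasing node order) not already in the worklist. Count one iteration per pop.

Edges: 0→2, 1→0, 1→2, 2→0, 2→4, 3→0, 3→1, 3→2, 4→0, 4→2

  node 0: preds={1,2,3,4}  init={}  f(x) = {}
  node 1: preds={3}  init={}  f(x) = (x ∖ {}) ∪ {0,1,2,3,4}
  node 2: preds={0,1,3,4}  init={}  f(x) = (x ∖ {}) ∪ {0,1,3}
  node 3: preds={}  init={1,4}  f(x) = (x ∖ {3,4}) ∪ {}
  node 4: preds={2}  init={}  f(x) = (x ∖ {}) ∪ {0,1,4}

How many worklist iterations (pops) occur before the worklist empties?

7

Trace (7 dequeues):
  [1] u=0 | in {1,4} | out {} | ==
  [2] u=1 | in {1,4} | out {0,1,2,3,4} | prev {} | push {0}
  [3] u=2 | in {0,1,2,3,4} | out {0,1,2,3,4} | prev {} | push {}
  [4] u=3 | in {} | out {1,4} | ==
  [5] u=4 | in {0,1,2,3,4} | out {0,1,2,3,4} | prev {} | push {2}
  [6] u=0 | in {0,1,2,3,4} | out {} | ==
  [7] u=2 | in {0,1,2,3,4} | out {0,1,2,3,4} | ==

Converged values:
  [0] {}
  [1] {0,1,2,3,4}
  [2] {0,1,2,3,4}
  [3] {1,4}
  [4] {0,1,2,3,4}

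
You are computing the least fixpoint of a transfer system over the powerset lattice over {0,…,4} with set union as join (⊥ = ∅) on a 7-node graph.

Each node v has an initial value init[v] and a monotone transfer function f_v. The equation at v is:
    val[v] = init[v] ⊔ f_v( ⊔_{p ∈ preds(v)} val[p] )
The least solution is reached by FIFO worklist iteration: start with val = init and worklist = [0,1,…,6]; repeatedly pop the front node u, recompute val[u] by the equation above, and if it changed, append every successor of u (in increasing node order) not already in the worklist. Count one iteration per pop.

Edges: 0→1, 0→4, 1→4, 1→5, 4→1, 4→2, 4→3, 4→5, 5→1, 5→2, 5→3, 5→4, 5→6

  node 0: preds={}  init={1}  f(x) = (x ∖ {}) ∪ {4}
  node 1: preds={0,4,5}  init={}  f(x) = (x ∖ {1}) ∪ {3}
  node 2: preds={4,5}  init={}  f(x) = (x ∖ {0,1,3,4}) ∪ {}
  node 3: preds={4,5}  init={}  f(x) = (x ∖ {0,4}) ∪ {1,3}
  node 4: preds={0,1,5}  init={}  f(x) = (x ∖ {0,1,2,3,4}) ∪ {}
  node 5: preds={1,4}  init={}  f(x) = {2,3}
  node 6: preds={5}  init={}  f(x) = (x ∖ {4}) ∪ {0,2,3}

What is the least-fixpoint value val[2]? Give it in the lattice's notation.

Iteration log — 12 steps:
  step 1. node 0  ⊔preds={}  new={1,4}  old={1}  +wl: 
  step 2. node 1  ⊔preds={1,4}  new={3,4}  old={}  +wl: 
  step 3. node 2  ⊔preds={}  new={}  stable
  step 4. node 3  ⊔preds={}  new={1,3}  old={}  +wl: 
  step 5. node 4  ⊔preds={1,3,4}  new={}  stable
  step 6. node 5  ⊔preds={3,4}  new={2,3}  old={}  +wl: 1,2,3,4
  step 7. node 6  ⊔preds={2,3}  new={0,2,3}  old={}  +wl: 
  step 8. node 1  ⊔preds={1,2,3,4}  new={2,3,4}  old={3,4}  +wl: 5
  step 9. node 2  ⊔preds={2,3}  new={2}  old={}  +wl: 
  step 10. node 3  ⊔preds={2,3}  new={1,2,3}  old={1,3}  +wl: 
  step 11. node 4  ⊔preds={1,2,3,4}  new={}  stable
  step 12. node 5  ⊔preds={2,3,4}  new={2,3}  stable

Least fixpoint reached:
  node 0: {1,4}
  node 1: {2,3,4}
  node 2: {2}
  node 3: {1,2,3}
  node 4: {}
  node 5: {2,3}
  node 6: {0,2,3}

{2}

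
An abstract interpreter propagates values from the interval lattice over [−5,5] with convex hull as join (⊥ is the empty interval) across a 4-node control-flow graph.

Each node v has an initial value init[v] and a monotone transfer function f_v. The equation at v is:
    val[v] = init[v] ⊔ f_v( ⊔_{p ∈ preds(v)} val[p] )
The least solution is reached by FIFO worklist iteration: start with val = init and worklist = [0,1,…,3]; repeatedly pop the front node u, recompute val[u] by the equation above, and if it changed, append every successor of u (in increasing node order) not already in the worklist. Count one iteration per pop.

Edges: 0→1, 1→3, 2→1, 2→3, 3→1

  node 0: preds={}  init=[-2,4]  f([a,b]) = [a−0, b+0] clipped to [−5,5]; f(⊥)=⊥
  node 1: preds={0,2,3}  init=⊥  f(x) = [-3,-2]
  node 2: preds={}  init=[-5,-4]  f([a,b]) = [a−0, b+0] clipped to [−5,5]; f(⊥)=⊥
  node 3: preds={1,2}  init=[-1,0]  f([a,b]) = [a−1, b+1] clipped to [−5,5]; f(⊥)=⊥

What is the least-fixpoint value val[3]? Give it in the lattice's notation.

[-5,0]

Trace (5 dequeues):
  [1] u=0 | in ⊥ | out [-2,4] | ==
  [2] u=1 | in [-5,4] | out [-3,-2] | prev ⊥ | push {}
  [3] u=2 | in ⊥ | out [-5,-4] | ==
  [4] u=3 | in [-5,-2] | out [-5,0] | prev [-1,0] | push {1}
  [5] u=1 | in [-5,4] | out [-3,-2] | ==

Converged values:
  [0] [-2,4]
  [1] [-3,-2]
  [2] [-5,-4]
  [3] [-5,0]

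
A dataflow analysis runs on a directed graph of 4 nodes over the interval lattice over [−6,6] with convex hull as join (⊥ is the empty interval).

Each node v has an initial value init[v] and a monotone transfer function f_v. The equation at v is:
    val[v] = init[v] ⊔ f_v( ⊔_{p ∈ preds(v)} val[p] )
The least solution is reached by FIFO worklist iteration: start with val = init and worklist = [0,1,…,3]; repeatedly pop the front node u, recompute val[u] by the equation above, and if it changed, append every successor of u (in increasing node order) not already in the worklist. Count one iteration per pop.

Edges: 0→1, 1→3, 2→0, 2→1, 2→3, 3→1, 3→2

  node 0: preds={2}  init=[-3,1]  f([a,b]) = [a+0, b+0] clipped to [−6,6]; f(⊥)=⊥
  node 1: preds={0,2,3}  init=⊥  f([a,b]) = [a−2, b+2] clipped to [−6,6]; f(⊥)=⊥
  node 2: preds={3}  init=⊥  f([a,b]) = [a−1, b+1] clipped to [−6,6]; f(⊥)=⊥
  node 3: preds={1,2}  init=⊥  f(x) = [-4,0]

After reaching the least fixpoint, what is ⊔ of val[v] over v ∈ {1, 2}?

[-6,3]

Worklist (9 pops):
  #1 pop 0: in=⊥ → [-3,1] (no change)
  #2 pop 1: in=[-3,1] → [-5,3] (was ⊥); enqueue []
  #3 pop 2: in=⊥ → ⊥ (no change)
  #4 pop 3: in=[-5,3] → [-4,0] (was ⊥); enqueue [1,2]
  #5 pop 1: in=[-4,1] → [-6,3] (was [-5,3]); enqueue [3]
  #6 pop 2: in=[-4,0] → [-5,1] (was ⊥); enqueue [0,1]
  #7 pop 3: in=[-6,3] → [-4,0] (no change)
  #8 pop 0: in=[-5,1] → [-5,1] (was [-3,1]); enqueue []
  #9 pop 1: in=[-5,1] → [-6,3] (no change)

Fixpoint:
  val[0] = [-5,1]
  val[1] = [-6,3]
  val[2] = [-5,1]
  val[3] = [-4,0]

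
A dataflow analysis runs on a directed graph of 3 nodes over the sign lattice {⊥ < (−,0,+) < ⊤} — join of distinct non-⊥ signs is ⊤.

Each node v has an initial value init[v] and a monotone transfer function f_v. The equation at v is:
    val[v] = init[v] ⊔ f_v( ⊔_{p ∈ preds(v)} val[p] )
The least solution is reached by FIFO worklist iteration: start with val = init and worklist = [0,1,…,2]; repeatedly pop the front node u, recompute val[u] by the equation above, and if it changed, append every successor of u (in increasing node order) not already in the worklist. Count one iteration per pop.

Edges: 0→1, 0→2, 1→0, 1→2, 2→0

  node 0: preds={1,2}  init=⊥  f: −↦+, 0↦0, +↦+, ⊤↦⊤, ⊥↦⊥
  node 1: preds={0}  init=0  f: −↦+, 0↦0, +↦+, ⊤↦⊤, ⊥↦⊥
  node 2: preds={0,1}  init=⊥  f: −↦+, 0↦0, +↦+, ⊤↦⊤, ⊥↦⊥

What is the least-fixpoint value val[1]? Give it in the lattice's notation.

Iteration log — 4 steps:
  step 1. node 0  ⊔preds=0  new=0  old=⊥  +wl: 
  step 2. node 1  ⊔preds=0  new=0  stable
  step 3. node 2  ⊔preds=0  new=0  old=⊥  +wl: 0
  step 4. node 0  ⊔preds=0  new=0  stable

Least fixpoint reached:
  node 0: 0
  node 1: 0
  node 2: 0

0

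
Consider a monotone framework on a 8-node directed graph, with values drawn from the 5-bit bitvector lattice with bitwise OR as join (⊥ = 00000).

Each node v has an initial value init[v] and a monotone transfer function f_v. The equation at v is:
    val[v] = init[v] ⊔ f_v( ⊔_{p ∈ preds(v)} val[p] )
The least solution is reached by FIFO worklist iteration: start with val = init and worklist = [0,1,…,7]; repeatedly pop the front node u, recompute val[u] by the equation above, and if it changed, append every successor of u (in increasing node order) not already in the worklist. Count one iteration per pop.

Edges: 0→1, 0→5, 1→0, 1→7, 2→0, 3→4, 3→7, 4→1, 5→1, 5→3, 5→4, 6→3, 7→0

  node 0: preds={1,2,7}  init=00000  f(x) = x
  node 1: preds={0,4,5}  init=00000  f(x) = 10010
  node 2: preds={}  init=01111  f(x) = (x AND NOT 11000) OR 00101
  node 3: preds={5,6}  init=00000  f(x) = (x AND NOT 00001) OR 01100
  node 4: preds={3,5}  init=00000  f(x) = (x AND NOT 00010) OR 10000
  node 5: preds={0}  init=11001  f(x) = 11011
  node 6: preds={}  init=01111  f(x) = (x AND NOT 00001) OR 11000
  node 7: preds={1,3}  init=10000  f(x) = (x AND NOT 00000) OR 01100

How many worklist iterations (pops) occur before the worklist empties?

12

Trace (12 dequeues):
  [1] u=0 | in 11111 | out 11111 | prev 00000 | push {}
  [2] u=1 | in 11111 | out 10010 | prev 00000 | push {0}
  [3] u=2 | in 00000 | out 01111 | ==
  [4] u=3 | in 11111 | out 11110 | prev 00000 | push {}
  [5] u=4 | in 11111 | out 11101 | prev 00000 | push {1}
  [6] u=5 | in 11111 | out 11011 | prev 11001 | push {3,4}
  [7] u=6 | in 00000 | out 11111 | prev 01111 | push {}
  [8] u=7 | in 11110 | out 11110 | prev 10000 | push {}
  [9] u=0 | in 11111 | out 11111 | ==
  [10] u=1 | in 11111 | out 10010 | ==
  [11] u=3 | in 11111 | out 11110 | ==
  [12] u=4 | in 11111 | out 11101 | ==

Converged values:
  [0] 11111
  [1] 10010
  [2] 01111
  [3] 11110
  [4] 11101
  [5] 11011
  [6] 11111
  [7] 11110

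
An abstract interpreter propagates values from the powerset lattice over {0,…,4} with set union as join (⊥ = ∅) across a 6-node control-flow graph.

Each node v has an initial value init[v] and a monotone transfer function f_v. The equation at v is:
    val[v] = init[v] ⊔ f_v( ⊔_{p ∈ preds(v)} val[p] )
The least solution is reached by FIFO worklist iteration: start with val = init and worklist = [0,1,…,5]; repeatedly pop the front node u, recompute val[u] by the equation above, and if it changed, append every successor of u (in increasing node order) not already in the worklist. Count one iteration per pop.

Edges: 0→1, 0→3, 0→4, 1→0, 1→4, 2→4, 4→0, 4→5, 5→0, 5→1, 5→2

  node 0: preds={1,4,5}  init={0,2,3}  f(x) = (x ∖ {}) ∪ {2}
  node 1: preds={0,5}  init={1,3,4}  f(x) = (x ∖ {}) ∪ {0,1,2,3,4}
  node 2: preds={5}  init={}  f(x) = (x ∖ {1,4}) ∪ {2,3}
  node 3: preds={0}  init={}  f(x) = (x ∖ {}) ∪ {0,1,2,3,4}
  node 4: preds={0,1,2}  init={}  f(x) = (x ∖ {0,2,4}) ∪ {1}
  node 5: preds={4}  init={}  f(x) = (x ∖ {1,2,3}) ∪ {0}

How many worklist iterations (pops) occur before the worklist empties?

Worklist (10 pops):
  #1 pop 0: in={1,3,4} → {0,1,2,3,4} (was {0,2,3}); enqueue []
  #2 pop 1: in={0,1,2,3,4} → {0,1,2,3,4} (was {1,3,4}); enqueue [0]
  #3 pop 2: in={} → {2,3} (was {}); enqueue []
  #4 pop 3: in={0,1,2,3,4} → {0,1,2,3,4} (was {}); enqueue []
  #5 pop 4: in={0,1,2,3,4} → {1,3} (was {}); enqueue []
  #6 pop 5: in={1,3} → {0} (was {}); enqueue [1,2]
  #7 pop 0: in={0,1,2,3,4} → {0,1,2,3,4} (no change)
  #8 pop 1: in={0,1,2,3,4} → {0,1,2,3,4} (no change)
  #9 pop 2: in={0} → {0,2,3} (was {2,3}); enqueue [4]
  #10 pop 4: in={0,1,2,3,4} → {1,3} (no change)

Fixpoint:
  val[0] = {0,1,2,3,4}
  val[1] = {0,1,2,3,4}
  val[2] = {0,2,3}
  val[3] = {0,1,2,3,4}
  val[4] = {1,3}
  val[5] = {0}

10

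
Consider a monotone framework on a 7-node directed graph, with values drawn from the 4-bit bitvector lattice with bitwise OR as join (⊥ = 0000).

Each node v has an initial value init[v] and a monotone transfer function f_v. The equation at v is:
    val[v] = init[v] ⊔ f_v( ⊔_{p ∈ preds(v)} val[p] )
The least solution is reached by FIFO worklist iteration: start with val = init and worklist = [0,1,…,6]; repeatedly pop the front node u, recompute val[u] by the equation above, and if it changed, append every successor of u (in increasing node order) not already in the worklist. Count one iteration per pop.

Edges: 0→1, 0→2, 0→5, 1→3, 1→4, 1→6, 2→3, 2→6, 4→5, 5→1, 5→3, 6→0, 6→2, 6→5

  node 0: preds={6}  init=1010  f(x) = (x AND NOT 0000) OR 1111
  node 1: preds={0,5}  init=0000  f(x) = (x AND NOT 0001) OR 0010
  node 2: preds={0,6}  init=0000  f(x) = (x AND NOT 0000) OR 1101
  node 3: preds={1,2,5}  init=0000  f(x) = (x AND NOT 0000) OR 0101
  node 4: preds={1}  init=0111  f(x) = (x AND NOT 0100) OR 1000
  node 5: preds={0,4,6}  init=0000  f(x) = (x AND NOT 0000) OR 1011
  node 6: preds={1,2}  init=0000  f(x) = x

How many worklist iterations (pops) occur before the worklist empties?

12

Worklist (12 pops):
  #1 pop 0: in=0000 → 1111 (was 1010); enqueue []
  #2 pop 1: in=1111 → 1110 (was 0000); enqueue []
  #3 pop 2: in=1111 → 1111 (was 0000); enqueue []
  #4 pop 3: in=1111 → 1111 (was 0000); enqueue []
  #5 pop 4: in=1110 → 1111 (was 0111); enqueue []
  #6 pop 5: in=1111 → 1111 (was 0000); enqueue [1,3]
  #7 pop 6: in=1111 → 1111 (was 0000); enqueue [0,2,5]
  #8 pop 1: in=1111 → 1110 (no change)
  #9 pop 3: in=1111 → 1111 (no change)
  #10 pop 0: in=1111 → 1111 (no change)
  #11 pop 2: in=1111 → 1111 (no change)
  #12 pop 5: in=1111 → 1111 (no change)

Fixpoint:
  val[0] = 1111
  val[1] = 1110
  val[2] = 1111
  val[3] = 1111
  val[4] = 1111
  val[5] = 1111
  val[6] = 1111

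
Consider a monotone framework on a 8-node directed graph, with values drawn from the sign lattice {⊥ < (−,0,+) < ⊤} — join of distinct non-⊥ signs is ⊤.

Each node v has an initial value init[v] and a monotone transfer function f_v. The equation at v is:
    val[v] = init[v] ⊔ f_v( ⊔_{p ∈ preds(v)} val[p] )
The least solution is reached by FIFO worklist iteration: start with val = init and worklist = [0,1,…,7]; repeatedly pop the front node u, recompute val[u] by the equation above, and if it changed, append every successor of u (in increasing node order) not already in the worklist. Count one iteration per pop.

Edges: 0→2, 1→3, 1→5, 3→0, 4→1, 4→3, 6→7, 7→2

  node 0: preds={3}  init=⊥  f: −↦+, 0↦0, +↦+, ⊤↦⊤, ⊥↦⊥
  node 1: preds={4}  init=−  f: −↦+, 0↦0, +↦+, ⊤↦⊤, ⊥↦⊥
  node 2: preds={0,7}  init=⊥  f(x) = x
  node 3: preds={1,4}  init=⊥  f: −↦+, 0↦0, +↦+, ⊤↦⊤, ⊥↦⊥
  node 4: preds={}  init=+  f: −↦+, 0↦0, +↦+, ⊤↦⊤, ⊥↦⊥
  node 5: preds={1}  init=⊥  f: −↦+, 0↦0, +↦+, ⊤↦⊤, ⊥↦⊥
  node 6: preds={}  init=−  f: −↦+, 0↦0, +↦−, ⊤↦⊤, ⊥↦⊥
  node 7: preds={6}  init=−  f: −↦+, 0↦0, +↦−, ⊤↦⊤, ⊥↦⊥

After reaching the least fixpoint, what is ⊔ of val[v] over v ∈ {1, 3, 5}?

Iteration log — 10 steps:
  step 1. node 0  ⊔preds=⊥  new=⊥  stable
  step 2. node 1  ⊔preds=+  new=⊤  old=−  +wl: 
  step 3. node 2  ⊔preds=−  new=−  old=⊥  +wl: 
  step 4. node 3  ⊔preds=⊤  new=⊤  old=⊥  +wl: 0
  step 5. node 4  ⊔preds=⊥  new=+  stable
  step 6. node 5  ⊔preds=⊤  new=⊤  old=⊥  +wl: 
  step 7. node 6  ⊔preds=⊥  new=−  stable
  step 8. node 7  ⊔preds=−  new=⊤  old=−  +wl: 2
  step 9. node 0  ⊔preds=⊤  new=⊤  old=⊥  +wl: 
  step 10. node 2  ⊔preds=⊤  new=⊤  old=−  +wl: 

Least fixpoint reached:
  node 0: ⊤
  node 1: ⊤
  node 2: ⊤
  node 3: ⊤
  node 4: +
  node 5: ⊤
  node 6: −
  node 7: ⊤

⊤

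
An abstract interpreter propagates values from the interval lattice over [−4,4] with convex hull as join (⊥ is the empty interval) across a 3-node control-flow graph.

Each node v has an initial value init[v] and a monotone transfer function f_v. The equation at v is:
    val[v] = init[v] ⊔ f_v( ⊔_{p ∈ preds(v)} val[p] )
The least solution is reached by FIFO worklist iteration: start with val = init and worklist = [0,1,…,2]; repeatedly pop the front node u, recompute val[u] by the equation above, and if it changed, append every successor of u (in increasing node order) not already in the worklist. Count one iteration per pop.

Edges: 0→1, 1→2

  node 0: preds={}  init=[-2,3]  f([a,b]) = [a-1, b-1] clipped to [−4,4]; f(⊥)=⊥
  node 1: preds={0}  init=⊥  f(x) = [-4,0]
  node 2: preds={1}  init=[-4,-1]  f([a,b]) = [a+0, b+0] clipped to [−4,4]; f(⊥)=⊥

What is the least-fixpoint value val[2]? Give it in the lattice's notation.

Trace (3 dequeues):
  [1] u=0 | in ⊥ | out [-2,3] | ==
  [2] u=1 | in [-2,3] | out [-4,0] | prev ⊥ | push {}
  [3] u=2 | in [-4,0] | out [-4,0] | prev [-4,-1] | push {}

Converged values:
  [0] [-2,3]
  [1] [-4,0]
  [2] [-4,0]

[-4,0]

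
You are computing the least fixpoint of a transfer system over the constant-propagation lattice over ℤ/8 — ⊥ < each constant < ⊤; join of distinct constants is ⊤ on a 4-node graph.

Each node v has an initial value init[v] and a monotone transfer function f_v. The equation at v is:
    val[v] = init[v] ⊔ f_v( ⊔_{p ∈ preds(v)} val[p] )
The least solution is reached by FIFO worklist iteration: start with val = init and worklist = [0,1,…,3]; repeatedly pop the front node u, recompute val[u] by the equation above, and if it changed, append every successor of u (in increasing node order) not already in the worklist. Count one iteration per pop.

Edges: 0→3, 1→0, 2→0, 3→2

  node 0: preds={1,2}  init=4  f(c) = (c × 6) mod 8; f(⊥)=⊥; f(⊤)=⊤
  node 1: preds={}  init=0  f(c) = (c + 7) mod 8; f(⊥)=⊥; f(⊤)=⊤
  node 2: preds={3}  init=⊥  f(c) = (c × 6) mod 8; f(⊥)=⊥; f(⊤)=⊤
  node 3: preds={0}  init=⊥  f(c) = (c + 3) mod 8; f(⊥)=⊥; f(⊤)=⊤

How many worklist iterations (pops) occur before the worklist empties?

6

Iteration log — 6 steps:
  step 1. node 0  ⊔preds=0  new=⊤  old=4  +wl: 
  step 2. node 1  ⊔preds=⊥  new=0  stable
  step 3. node 2  ⊔preds=⊥  new=⊥  stable
  step 4. node 3  ⊔preds=⊤  new=⊤  old=⊥  +wl: 2
  step 5. node 2  ⊔preds=⊤  new=⊤  old=⊥  +wl: 0
  step 6. node 0  ⊔preds=⊤  new=⊤  stable

Least fixpoint reached:
  node 0: ⊤
  node 1: 0
  node 2: ⊤
  node 3: ⊤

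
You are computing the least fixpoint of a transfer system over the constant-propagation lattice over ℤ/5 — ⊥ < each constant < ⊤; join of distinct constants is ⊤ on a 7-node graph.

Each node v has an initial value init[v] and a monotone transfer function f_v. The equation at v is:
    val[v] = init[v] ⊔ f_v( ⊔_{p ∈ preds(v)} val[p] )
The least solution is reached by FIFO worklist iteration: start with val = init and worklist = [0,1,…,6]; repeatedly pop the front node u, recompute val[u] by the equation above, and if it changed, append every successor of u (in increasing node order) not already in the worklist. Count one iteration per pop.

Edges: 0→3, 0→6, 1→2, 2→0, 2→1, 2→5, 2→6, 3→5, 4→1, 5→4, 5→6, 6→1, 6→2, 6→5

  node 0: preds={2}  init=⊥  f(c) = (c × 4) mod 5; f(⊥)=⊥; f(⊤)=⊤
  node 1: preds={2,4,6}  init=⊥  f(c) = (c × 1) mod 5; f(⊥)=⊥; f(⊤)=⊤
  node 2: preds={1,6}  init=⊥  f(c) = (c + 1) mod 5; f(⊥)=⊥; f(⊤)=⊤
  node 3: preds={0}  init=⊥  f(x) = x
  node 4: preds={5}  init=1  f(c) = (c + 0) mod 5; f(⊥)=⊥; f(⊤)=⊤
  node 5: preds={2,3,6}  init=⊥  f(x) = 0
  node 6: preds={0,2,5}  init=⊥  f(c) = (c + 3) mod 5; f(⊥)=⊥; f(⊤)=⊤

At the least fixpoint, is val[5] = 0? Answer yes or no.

yes

Iteration log — 20 steps:
  step 1. node 0  ⊔preds=⊥  new=⊥  stable
  step 2. node 1  ⊔preds=1  new=1  old=⊥  +wl: 
  step 3. node 2  ⊔preds=1  new=2  old=⊥  +wl: 0,1
  step 4. node 3  ⊔preds=⊥  new=⊥  stable
  step 5. node 4  ⊔preds=⊥  new=1  stable
  step 6. node 5  ⊔preds=2  new=0  old=⊥  +wl: 4
  step 7. node 6  ⊔preds=⊤  new=⊤  old=⊥  +wl: 2,5
  step 8. node 0  ⊔preds=2  new=3  old=⊥  +wl: 3,6
  step 9. node 1  ⊔preds=⊤  new=⊤  old=1  +wl: 
  step 10. node 4  ⊔preds=0  new=⊤  old=1  +wl: 1
  step 11. node 2  ⊔preds=⊤  new=⊤  old=2  +wl: 0
  step 12. node 5  ⊔preds=⊤  new=0  stable
  step 13. node 3  ⊔preds=3  new=3  old=⊥  +wl: 5
  step 14. node 6  ⊔preds=⊤  new=⊤  stable
  step 15. node 1  ⊔preds=⊤  new=⊤  stable
  step 16. node 0  ⊔preds=⊤  new=⊤  old=3  +wl: 3,6
  step 17. node 5  ⊔preds=⊤  new=0  stable
  step 18. node 3  ⊔preds=⊤  new=⊤  old=3  +wl: 5
  step 19. node 6  ⊔preds=⊤  new=⊤  stable
  step 20. node 5  ⊔preds=⊤  new=0  stable

Least fixpoint reached:
  node 0: ⊤
  node 1: ⊤
  node 2: ⊤
  node 3: ⊤
  node 4: ⊤
  node 5: 0
  node 6: ⊤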